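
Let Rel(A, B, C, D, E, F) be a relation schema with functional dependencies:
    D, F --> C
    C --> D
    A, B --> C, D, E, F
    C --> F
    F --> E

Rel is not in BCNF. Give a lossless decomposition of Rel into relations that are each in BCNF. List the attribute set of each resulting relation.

{A, B, D, F}; {C, D, F}; {E, F}

Candidate key of the original relation: {A, B}.
Within {A, B, C, D, E, F}: {D, F}⁺ ∩ {A, B, C, D, E, F} = {C, D, E, F}, not the whole set, so D, F --> C, E violates BCNF; decompose into {C, D, E, F} and {A, B, D, F}.
Within {C, D, E, F}: {F}⁺ ∩ {C, D, E, F} = {E, F}, not the whole set, so F --> E violates BCNF; decompose into {E, F} and {C, D, F}.
{E, F}: every determinant is a superkey — BCNF.
{C, D, F}: every determinant is a superkey — BCNF.
{A, B, D, F}: every determinant is a superkey — BCNF.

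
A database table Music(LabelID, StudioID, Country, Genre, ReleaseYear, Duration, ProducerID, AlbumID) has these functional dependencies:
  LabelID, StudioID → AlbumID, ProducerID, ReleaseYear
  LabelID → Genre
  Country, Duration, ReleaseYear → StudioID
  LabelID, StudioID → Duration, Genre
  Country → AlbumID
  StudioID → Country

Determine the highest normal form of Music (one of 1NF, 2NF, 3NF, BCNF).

Candidate keys: {Country, Duration, LabelID, ReleaseYear}, {LabelID, StudioID}. Prime attributes: {Country, Duration, LabelID, ReleaseYear, StudioID}.
For LabelID → Genre we have {LabelID}⁺ = {Genre, LabelID}; {LabelID} is not a superkey, so BCNF fails.
Because {Genre} is non-prime and the left side of LabelID → Genre is not a superkey, the relation is not in 3NF.
{LabelID} is a proper subset of the key {LabelID, StudioID}, and {LabelID}⁺ contains the non-prime attribute {Genre} — a partial dependency, so 2NF is violated.

1NF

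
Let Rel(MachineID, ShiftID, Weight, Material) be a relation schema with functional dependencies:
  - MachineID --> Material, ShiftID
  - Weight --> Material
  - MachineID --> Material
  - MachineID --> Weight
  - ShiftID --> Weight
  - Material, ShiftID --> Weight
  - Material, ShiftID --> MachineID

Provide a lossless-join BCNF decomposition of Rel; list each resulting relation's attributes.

{MachineID, ShiftID, Weight}; {Material, Weight}

Candidate keys of the original relation: {MachineID}, {ShiftID}.
Within {MachineID, Material, ShiftID, Weight}: {Weight}⁺ ∩ {MachineID, Material, ShiftID, Weight} = {Material, Weight}, not the whole set, so Weight --> Material violates BCNF; decompose into {Material, Weight} and {MachineID, ShiftID, Weight}.
{Material, Weight}: every determinant is a superkey — BCNF.
{MachineID, ShiftID, Weight}: every determinant is a superkey — BCNF.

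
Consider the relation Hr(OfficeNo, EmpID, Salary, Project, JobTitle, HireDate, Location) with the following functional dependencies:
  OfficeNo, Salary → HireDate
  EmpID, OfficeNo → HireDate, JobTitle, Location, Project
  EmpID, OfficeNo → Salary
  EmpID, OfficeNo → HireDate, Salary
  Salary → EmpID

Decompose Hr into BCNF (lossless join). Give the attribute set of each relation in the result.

{EmpID, Salary}; {HireDate, JobTitle, Location, OfficeNo, Project, Salary}

Candidate keys of the original relation: {EmpID, OfficeNo}, {OfficeNo, Salary}.
Within {EmpID, HireDate, JobTitle, Location, OfficeNo, Project, Salary}: {Salary}⁺ ∩ {EmpID, HireDate, JobTitle, Location, OfficeNo, Project, Salary} = {EmpID, Salary}, not the whole set, so Salary → EmpID violates BCNF; decompose into {EmpID, Salary} and {HireDate, JobTitle, Location, OfficeNo, Project, Salary}.
{EmpID, Salary} has no BCNF violation.
{HireDate, JobTitle, Location, OfficeNo, Project, Salary} has no BCNF violation.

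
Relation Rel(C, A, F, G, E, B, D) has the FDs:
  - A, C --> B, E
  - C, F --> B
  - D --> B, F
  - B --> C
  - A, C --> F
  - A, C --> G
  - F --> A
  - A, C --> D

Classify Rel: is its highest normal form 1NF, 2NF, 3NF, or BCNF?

Candidate keys: {A, B}, {A, C}, {B, F}, {C, F}, {D}. Prime attributes: {A, B, C, D, F}.
For B --> C we have {B}⁺ = {B, C}; {B} is not a superkey, so BCNF fails.
Since {C} ⊆ prime attributes and every other non-superkey FD also has a prime right side, the schema is in 3NF.

3NF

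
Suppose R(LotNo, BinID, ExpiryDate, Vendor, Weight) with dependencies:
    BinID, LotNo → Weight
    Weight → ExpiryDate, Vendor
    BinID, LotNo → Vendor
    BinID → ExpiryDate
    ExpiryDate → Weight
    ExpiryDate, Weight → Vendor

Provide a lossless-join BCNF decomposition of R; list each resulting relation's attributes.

{BinID, LotNo}; {BinID, Weight}; {ExpiryDate, Vendor, Weight}

Candidate key of the original relation: {BinID, LotNo}.
In {BinID, ExpiryDate, LotNo, Vendor, Weight}, {Weight} is not a superkey ({Weight}⁺ restricted to this set is {ExpiryDate, Vendor, Weight}), so split on Weight → ExpiryDate, Vendor into {ExpiryDate, Vendor, Weight} and {BinID, LotNo, Weight}.
{ExpiryDate, Vendor, Weight}: every determinant is a superkey — BCNF.
In {BinID, LotNo, Weight}, {BinID} is not a superkey ({BinID}⁺ restricted to this set is {BinID, Weight}), so split on BinID → Weight into {BinID, Weight} and {BinID, LotNo}.
{BinID, Weight}: every determinant is a superkey — BCNF.
{BinID, LotNo}: every determinant is a superkey — BCNF.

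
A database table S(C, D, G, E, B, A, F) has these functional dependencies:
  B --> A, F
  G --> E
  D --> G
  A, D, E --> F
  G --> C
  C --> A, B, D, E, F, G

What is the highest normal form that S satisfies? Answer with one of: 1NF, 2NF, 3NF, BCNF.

Candidate keys: {C}, {D}, {G}. Prime attributes: {C, D, G}.
For B --> A, F we have {B}⁺ = {A, B, F}; {B} is not a superkey, so BCNF fails.
Because {A, F} are non-prime and the left side of B --> A, F is not a superkey, the relation is not in 3NF.
Every candidate key is a single attribute, so no partial dependency is possible; 2NF holds.

2NF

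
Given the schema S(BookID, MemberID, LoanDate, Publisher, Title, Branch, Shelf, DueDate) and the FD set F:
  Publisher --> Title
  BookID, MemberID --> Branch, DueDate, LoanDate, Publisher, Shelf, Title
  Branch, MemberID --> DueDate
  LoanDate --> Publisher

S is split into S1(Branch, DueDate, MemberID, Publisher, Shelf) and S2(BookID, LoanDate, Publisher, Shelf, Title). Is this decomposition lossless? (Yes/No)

No

Common attributes: {Publisher, Shelf}; their closure is {Publisher, Shelf, Title}.
Neither S1 nor S2 is contained in that closure, so the decomposition is lossy.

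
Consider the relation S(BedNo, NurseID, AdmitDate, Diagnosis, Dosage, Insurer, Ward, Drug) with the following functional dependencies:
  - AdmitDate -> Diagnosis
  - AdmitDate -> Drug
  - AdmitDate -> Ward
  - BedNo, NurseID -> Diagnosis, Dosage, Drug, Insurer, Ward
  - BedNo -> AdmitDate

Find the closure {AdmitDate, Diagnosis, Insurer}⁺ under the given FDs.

Start with {AdmitDate, Diagnosis, Insurer}.
AdmitDate -> Drug applies; add {Drug} → now {AdmitDate, Diagnosis, Drug, Insurer}.
AdmitDate -> Ward applies; add {Ward} → now {AdmitDate, Diagnosis, Drug, Insurer, Ward}.
No further FD applies.

{AdmitDate, Diagnosis, Drug, Insurer, Ward}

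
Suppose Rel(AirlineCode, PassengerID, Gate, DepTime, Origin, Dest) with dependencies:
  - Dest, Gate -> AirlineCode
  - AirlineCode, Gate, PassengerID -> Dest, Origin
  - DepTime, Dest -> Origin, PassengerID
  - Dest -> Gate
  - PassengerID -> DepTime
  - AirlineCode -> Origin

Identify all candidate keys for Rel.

{DepTime, Dest} is a candidate key since {DepTime, Dest}⁺ = {AirlineCode, DepTime, Dest, Gate, Origin, PassengerID} covers every attribute.
{Dest, PassengerID} is a candidate key since {Dest, PassengerID}⁺ = {AirlineCode, DepTime, Dest, Gate, Origin, PassengerID} covers every attribute.
{AirlineCode, Gate, PassengerID} is a candidate key since {AirlineCode, Gate, PassengerID}⁺ = {AirlineCode, DepTime, Dest, Gate, Origin, PassengerID} covers every attribute.
These are minimal and exhaustive — every other superkey contains one of them.

{AirlineCode, Gate, PassengerID}, {DepTime, Dest}, {Dest, PassengerID}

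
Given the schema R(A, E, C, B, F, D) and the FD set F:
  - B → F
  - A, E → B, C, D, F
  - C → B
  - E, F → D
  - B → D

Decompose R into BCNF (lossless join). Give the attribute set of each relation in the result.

{A, C, E}; {B, C}; {B, D, F}

Candidate key of the original relation: {A, E}.
Within {A, B, C, D, E, F}: {B}⁺ ∩ {A, B, C, D, E, F} = {B, D, F}, not the whole set, so B → D, F violates BCNF; decompose into {B, D, F} and {A, B, C, E}.
{B, D, F} has no BCNF violation.
Within {A, B, C, E}: {C}⁺ ∩ {A, B, C, E} = {B, C}, not the whole set, so C → B violates BCNF; decompose into {B, C} and {A, C, E}.
{B, C} has no BCNF violation.
{A, C, E} has no BCNF violation.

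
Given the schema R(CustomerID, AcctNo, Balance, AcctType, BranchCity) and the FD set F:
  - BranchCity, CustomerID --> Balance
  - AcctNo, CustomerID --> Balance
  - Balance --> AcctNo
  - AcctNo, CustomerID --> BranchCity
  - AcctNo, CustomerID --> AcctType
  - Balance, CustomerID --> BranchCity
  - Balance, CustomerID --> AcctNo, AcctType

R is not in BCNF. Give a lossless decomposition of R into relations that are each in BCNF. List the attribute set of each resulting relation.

{AcctNo, Balance}; {AcctType, Balance, BranchCity, CustomerID}

Candidate keys of the original relation: {AcctNo, CustomerID}, {Balance, CustomerID}, {BranchCity, CustomerID}.
Within {AcctNo, AcctType, Balance, BranchCity, CustomerID}: {Balance}⁺ ∩ {AcctNo, AcctType, Balance, BranchCity, CustomerID} = {AcctNo, Balance}, not the whole set, so Balance --> AcctNo violates BCNF; decompose into {AcctNo, Balance} and {AcctType, Balance, BranchCity, CustomerID}.
{AcctNo, Balance} has no BCNF violation.
{AcctType, Balance, BranchCity, CustomerID} has no BCNF violation.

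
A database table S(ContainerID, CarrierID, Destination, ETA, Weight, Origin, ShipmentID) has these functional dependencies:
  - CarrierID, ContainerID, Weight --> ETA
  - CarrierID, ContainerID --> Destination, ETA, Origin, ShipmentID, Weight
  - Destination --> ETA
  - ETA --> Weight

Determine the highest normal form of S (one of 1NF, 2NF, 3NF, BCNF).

2NF

Candidate key: {CarrierID, ContainerID}. Prime attributes: {CarrierID, ContainerID}.
Destination --> ETA: {Destination}⁺ = {Destination, ETA, Weight}, which is not all of the attributes, so the left side is not a superkey — BCNF is violated.
Because {ETA} is non-prime and the left side of Destination --> ETA is not a superkey, the relation is not in 3NF.
Checking every proper subset of each key, none determines a non-prime attribute — 2NF is satisfied.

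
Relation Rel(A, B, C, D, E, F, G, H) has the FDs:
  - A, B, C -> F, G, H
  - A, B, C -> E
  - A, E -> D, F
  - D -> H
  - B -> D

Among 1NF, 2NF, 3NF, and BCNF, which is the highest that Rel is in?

Candidate key: {A, B, C}. Prime attributes: {A, B, C}.
For A, E -> D, F we have {A, E}⁺ = {A, D, E, F, H}; {A, E} is not a superkey, so BCNF fails.
Because {D, F} are non-prime and the left side of A, E -> D, F is not a superkey, the relation is not in 3NF.
The proper key subset {B} of {A, B, C} determines non-prime {D, H}, so the relation is not even in 2NF.

1NF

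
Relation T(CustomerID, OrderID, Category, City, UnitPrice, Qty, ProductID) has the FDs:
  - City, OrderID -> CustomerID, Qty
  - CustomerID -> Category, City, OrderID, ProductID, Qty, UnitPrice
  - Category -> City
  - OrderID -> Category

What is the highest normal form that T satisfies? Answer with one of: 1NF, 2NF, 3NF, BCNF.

Candidate keys: {CustomerID}, {OrderID}. Prime attributes: {CustomerID, OrderID}.
For Category -> City we have {Category}⁺ = {Category, City}; {Category} is not a superkey, so BCNF fails.
Category -> City has non-prime {City} on the right and a non-superkey on the left, so 3NF fails.
With only single-attribute keys there can be no partial dependency, so 2NF holds.

2NF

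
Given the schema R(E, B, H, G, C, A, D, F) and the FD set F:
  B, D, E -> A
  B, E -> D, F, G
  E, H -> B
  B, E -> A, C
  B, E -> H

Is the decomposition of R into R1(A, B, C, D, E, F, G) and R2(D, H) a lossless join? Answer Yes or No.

No

Common attributes: {D}; their closure is {D}.
R1 ⊄ {D} and R2 ⊄ {D}, so the split is lossy.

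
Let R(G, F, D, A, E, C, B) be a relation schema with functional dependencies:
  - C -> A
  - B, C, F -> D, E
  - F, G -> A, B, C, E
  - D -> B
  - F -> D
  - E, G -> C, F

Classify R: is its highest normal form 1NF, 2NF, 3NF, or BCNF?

1NF

Candidate keys: {E, G}, {F, G}. Prime attributes: {E, F, G}.
For C -> A we have {C}⁺ = {A, C}; {C} is not a superkey, so BCNF fails.
C -> A has non-prime {A} on the right and a non-superkey on the left, so 3NF fails.
Since {F} ⊂ {F, G} and {F}⁺ ⊇ {B, D} with {B, D} non-prime, there is a partial dependency; 2NF fails.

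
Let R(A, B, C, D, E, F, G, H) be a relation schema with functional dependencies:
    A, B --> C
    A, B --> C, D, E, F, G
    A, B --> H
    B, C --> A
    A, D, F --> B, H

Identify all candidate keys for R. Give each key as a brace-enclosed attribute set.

Closure of {A, B} is {A, B, C, D, E, F, G, H}, the whole schema; {A, B} is a candidate key.
Closure of {B, C} is {A, B, C, D, E, F, G, H}, the whole schema; {B, C} is a candidate key.
Closure of {A, D, F} is {A, B, C, D, E, F, G, H}, the whole schema; {A, D, F} is a candidate key.
These are minimal and exhaustive — every other superkey contains one of them.

{A, B}, {A, D, F}, {B, C}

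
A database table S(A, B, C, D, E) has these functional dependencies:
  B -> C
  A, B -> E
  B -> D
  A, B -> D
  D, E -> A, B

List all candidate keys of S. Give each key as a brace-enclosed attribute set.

{A, B}, {B, E}, {D, E}

{A, B}⁺ = {A, B, C, D, E} — all of the relation — so {A, B} is a candidate key.
{B, E}⁺ = {A, B, C, D, E} — all of the relation — so {B, E} is a candidate key.
{D, E}⁺ = {A, B, C, D, E} — all of the relation — so {D, E} is a candidate key.
Any other superkey properly contains one of these, so there are no further candidate keys.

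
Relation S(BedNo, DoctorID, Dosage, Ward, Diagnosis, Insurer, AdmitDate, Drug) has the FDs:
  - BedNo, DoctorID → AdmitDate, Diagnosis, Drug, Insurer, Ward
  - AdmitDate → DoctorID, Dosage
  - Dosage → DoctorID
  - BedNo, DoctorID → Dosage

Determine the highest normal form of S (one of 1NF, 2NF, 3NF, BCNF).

Candidate keys: {AdmitDate, BedNo}, {BedNo, DoctorID}, {BedNo, Dosage}. Prime attributes: {AdmitDate, BedNo, DoctorID, Dosage}.
AdmitDate → DoctorID, Dosage breaks BCNF: {AdmitDate}⁺ = {AdmitDate, DoctorID, Dosage}, so {AdmitDate} is not a superkey.
Since {DoctorID, Dosage} ⊆ prime attributes and every other non-superkey FD also has a prime right side, the schema is in 3NF.

3NF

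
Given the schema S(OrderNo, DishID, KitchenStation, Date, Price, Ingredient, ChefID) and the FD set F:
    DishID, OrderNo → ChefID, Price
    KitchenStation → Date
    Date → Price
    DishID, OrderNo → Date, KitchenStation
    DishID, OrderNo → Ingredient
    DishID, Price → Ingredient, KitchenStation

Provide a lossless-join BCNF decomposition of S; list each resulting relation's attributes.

Candidate key of the original relation: {DishID, OrderNo}.
Within {ChefID, Date, DishID, Ingredient, KitchenStation, OrderNo, Price}: {KitchenStation}⁺ ∩ {ChefID, Date, DishID, Ingredient, KitchenStation, OrderNo, Price} = {Date, KitchenStation, Price}, not the whole set, so KitchenStation → Date, Price violates BCNF; decompose into {Date, KitchenStation, Price} and {ChefID, DishID, Ingredient, KitchenStation, OrderNo}.
Within {Date, KitchenStation, Price}: {Date}⁺ ∩ {Date, KitchenStation, Price} = {Date, Price}, not the whole set, so Date → Price violates BCNF; decompose into {Date, Price} and {Date, KitchenStation}.
{Date, Price}: every determinant is a superkey — BCNF.
{Date, KitchenStation}: every determinant is a superkey — BCNF.
Within {ChefID, DishID, Ingredient, KitchenStation, OrderNo}: {DishID, KitchenStation}⁺ ∩ {ChefID, DishID, Ingredient, KitchenStation, OrderNo} = {DishID, Ingredient, KitchenStation}, not the whole set, so DishID, KitchenStation → Ingredient violates BCNF; decompose into {DishID, Ingredient, KitchenStation} and {ChefID, DishID, KitchenStation, OrderNo}.
{DishID, Ingredient, KitchenStation}: every determinant is a superkey — BCNF.
{ChefID, DishID, KitchenStation, OrderNo}: every determinant is a superkey — BCNF.

{ChefID, DishID, KitchenStation, OrderNo}; {Date, KitchenStation}; {Date, Price}; {DishID, Ingredient, KitchenStation}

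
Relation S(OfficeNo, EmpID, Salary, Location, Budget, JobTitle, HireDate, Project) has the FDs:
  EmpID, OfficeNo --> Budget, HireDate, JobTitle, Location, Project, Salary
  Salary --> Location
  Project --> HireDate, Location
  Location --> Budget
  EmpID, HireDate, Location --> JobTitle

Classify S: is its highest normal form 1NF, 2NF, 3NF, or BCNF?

2NF

Candidate key: {EmpID, OfficeNo}. Prime attributes: {EmpID, OfficeNo}.
Salary --> Location: {Salary}⁺ = {Budget, Location, Salary}, which is not all of the attributes, so the left side is not a superkey — BCNF is violated.
Because {Location} is non-prime and the left side of Salary --> Location is not a superkey, the relation is not in 3NF.
No non-prime attribute depends on a proper subset of any candidate key, so 2NF holds.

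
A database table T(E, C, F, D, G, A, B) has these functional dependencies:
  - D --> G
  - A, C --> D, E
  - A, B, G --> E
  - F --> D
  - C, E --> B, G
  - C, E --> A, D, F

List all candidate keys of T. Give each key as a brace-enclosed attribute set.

No FD produces {C}, so it must be in every candidate key.
{A, C} is a candidate key since {A, C}⁺ = {A, B, C, D, E, F, G} covers every attribute.
{C, E} is a candidate key since {C, E}⁺ = {A, B, C, D, E, F, G} covers every attribute.
No proper subset of any of these is a key, and no other minimal superkey exists.

{A, C}, {C, E}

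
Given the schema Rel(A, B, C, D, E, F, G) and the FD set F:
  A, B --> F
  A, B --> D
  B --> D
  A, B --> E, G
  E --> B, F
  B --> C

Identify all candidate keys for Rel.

{A, B}, {A, E}

No FD produces {A}, so it must be in every candidate key.
{A, B} is a candidate key since {A, B}⁺ = {A, B, C, D, E, F, G} covers every attribute.
{A, E} is a candidate key since {A, E}⁺ = {A, B, C, D, E, F, G} covers every attribute.
These are minimal and exhaustive — every other superkey contains one of them.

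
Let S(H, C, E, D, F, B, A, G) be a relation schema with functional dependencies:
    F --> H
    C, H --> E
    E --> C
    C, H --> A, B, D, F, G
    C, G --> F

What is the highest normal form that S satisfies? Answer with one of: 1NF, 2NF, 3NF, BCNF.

Candidate keys: {C, F}, {C, G}, {C, H}, {E, F}, {E, G}, {E, H}. Prime attributes: {C, E, F, G, H}.
F --> H breaks BCNF: {F}⁺ = {F, H}, so {F} is not a superkey.
Its right-hand attributes {H} are all prime, as are those of every other non-superkey FD — the relation is in 3NF.

3NF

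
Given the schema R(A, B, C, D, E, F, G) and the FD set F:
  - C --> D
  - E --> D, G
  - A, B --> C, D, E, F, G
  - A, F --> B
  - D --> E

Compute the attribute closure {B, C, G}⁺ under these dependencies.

Start with {B, C, G}.
C --> D applies; add {D} → now {B, C, D, G}.
D --> E applies; add {E} → now {B, C, D, E, G}.
No further FD applies.

{B, C, D, E, G}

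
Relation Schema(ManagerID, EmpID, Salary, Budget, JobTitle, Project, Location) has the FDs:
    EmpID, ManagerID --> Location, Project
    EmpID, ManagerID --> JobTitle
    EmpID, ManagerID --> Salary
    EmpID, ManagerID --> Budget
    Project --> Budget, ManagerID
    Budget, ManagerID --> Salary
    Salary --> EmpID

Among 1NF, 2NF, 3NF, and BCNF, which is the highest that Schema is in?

Candidate keys: {Budget, ManagerID}, {EmpID, ManagerID}, {ManagerID, Salary}, {Project}. Prime attributes: {Budget, EmpID, ManagerID, Project, Salary}.
Salary --> EmpID: {Salary}⁺ = {EmpID, Salary}, which is not all of the attributes, so the left side is not a superkey — BCNF is violated.
But every attribute on its right side ({EmpID}) is prime, and the same holds for every other non-superkey FD, so 3NF still holds.

3NF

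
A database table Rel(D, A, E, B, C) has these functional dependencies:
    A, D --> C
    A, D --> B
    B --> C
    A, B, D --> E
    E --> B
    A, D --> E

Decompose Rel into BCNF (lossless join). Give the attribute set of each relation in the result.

{A, D, E}; {B, C}; {B, E}

Candidate key of the original relation: {A, D}.
In {A, B, C, D, E}, {B} is not a superkey ({B}⁺ restricted to this set is {B, C}), so split on B --> C into {B, C} and {A, B, D, E}.
{B, C} has no BCNF violation.
In {A, B, D, E}, {E} is not a superkey ({E}⁺ restricted to this set is {B, E}), so split on E --> B into {B, E} and {A, D, E}.
{B, E} has no BCNF violation.
{A, D, E} has no BCNF violation.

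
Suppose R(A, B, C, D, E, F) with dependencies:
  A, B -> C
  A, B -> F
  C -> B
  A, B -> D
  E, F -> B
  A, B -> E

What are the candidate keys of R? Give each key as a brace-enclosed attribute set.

{A, B}, {A, C}, {A, E, F}

{A} never appears on the right of any FD, so every key must include it.
{A, B} is a candidate key since {A, B}⁺ = {A, B, C, D, E, F} covers every attribute.
{A, C} is a candidate key since {A, C}⁺ = {A, B, C, D, E, F} covers every attribute.
{A, E, F} is a candidate key since {A, E, F}⁺ = {A, B, C, D, E, F} covers every attribute.
No proper subset of any of these is a key, and no other minimal superkey exists.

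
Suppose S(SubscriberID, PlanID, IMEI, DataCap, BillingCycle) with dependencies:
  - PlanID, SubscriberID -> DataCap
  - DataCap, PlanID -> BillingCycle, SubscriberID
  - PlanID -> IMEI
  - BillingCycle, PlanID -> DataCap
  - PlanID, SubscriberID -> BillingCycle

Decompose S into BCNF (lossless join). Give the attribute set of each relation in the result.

{BillingCycle, DataCap, PlanID, SubscriberID}; {IMEI, PlanID}

Candidate keys of the original relation: {BillingCycle, PlanID}, {DataCap, PlanID}, {PlanID, SubscriberID}.
In {BillingCycle, DataCap, IMEI, PlanID, SubscriberID}, {PlanID} is not a superkey ({PlanID}⁺ restricted to this set is {IMEI, PlanID}), so split on PlanID -> IMEI into {IMEI, PlanID} and {BillingCycle, DataCap, PlanID, SubscriberID}.
{IMEI, PlanID} has no BCNF violation.
{BillingCycle, DataCap, PlanID, SubscriberID} has no BCNF violation.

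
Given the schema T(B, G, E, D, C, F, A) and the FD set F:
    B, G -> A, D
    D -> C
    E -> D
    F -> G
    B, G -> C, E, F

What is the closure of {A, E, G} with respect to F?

Start with {A, E, G}.
E -> D applies; add {D} → now {A, D, E, G}.
D -> C applies; add {C} → now {A, C, D, E, G}.
No further FD applies.

{A, C, D, E, G}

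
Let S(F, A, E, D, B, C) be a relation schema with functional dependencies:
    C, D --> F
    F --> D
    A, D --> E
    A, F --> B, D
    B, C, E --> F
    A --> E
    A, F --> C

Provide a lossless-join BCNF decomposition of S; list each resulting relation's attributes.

Candidate keys of the original relation: {A, B, C}, {A, C, D}, {A, F}.
{A, B, C, D, E, F}: {C, D} determines {C, D, F} here but is not a superkey — split on C, D --> F, giving {C, D, F} and {A, B, C, D, E}.
{C, D, F}: {F} determines {D, F} here but is not a superkey — split on F --> D, giving {D, F} and {C, F}.
{D, F}: every determinant is a superkey — BCNF.
{C, F}: every determinant is a superkey — BCNF.
{A, B, C, D, E}: {A, D} determines {A, D, E} here but is not a superkey — split on A, D --> E, giving {A, D, E} and {A, B, C, D}.
{A, D, E}: {A} determines {A, E} here but is not a superkey — split on A --> E, giving {A, E} and {A, D}.
{A, E}: every determinant is a superkey — BCNF.
{A, D}: every determinant is a superkey — BCNF.
{A, B, C, D}: every determinant is a superkey — BCNF.

{A, B, C, D}; {A, E}; {C, F}; {D, F}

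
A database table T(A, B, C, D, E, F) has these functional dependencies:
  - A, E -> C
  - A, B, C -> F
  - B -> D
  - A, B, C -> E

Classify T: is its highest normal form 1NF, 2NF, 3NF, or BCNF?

1NF

Candidate keys: {A, B, C}, {A, B, E}. Prime attributes: {A, B, C, E}.
A, E -> C breaks BCNF: {A, E}⁺ = {A, C, E}, so {A, E} is not a superkey.
B -> D has non-prime {D} on the right and a non-superkey on the left, so 3NF fails.
{B} is a proper subset of the key {A, B, C}, and {B}⁺ contains the non-prime attribute {D} — a partial dependency, so 2NF is violated.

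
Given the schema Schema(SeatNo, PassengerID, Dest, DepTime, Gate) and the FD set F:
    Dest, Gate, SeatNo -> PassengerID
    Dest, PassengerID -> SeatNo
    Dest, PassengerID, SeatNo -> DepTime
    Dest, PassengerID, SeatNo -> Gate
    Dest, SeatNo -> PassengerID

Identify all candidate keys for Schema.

{Dest, PassengerID}, {Dest, SeatNo}

Attributes never on any right-hand side: {Dest} — every candidate key must contain it.
Closure of {Dest, PassengerID} is {DepTime, Dest, Gate, PassengerID, SeatNo}, the whole schema; {Dest, PassengerID} is a candidate key.
Closure of {Dest, SeatNo} is {DepTime, Dest, Gate, PassengerID, SeatNo}, the whole schema; {Dest, SeatNo} is a candidate key.
No proper subset of any of these is a key, and no other minimal superkey exists.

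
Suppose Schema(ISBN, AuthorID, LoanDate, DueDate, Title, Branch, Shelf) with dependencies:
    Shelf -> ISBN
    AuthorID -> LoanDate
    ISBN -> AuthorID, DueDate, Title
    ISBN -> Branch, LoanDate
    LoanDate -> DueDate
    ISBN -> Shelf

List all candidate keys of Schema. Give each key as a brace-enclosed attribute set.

{ISBN}, {Shelf}

{ISBN}⁺ = {AuthorID, Branch, DueDate, ISBN, LoanDate, Shelf, Title} — all of the relation — so {ISBN} is a candidate key.
{Shelf}⁺ = {AuthorID, Branch, DueDate, ISBN, LoanDate, Shelf, Title} — all of the relation — so {Shelf} is a candidate key.
These are minimal and exhaustive — every other superkey contains one of them.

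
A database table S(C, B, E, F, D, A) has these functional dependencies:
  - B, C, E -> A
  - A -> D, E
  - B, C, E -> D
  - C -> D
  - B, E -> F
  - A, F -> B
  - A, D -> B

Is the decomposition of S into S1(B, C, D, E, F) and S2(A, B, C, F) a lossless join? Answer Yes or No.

No

Common attributes: {B, C, F}; their closure is {B, C, D, F}.
The closure covers neither S1 nor S2 entirely; the join is not lossless.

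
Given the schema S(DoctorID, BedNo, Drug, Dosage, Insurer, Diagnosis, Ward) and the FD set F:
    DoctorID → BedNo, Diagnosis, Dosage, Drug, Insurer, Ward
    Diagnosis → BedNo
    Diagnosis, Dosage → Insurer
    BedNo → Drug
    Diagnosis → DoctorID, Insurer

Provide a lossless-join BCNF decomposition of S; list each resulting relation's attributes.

Candidate keys of the original relation: {Diagnosis}, {DoctorID}.
{BedNo, Diagnosis, DoctorID, Dosage, Drug, Insurer, Ward}: {BedNo} determines {BedNo, Drug} here but is not a superkey — split on BedNo → Drug, giving {BedNo, Drug} and {BedNo, Diagnosis, DoctorID, Dosage, Insurer, Ward}.
{BedNo, Drug} is in BCNF.
{BedNo, Diagnosis, DoctorID, Dosage, Insurer, Ward} is in BCNF.

{BedNo, Diagnosis, DoctorID, Dosage, Insurer, Ward}; {BedNo, Drug}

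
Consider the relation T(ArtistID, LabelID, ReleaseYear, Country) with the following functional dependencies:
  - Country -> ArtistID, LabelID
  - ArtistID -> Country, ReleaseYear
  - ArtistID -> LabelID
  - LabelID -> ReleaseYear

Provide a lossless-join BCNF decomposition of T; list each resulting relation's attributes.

{ArtistID, Country, LabelID}; {LabelID, ReleaseYear}

Candidate keys of the original relation: {ArtistID}, {Country}.
In {ArtistID, Country, LabelID, ReleaseYear}, {LabelID} is not a superkey ({LabelID}⁺ restricted to this set is {LabelID, ReleaseYear}), so split on LabelID -> ReleaseYear into {LabelID, ReleaseYear} and {ArtistID, Country, LabelID}.
{LabelID, ReleaseYear}: every determinant is a superkey — BCNF.
{ArtistID, Country, LabelID}: every determinant is a superkey — BCNF.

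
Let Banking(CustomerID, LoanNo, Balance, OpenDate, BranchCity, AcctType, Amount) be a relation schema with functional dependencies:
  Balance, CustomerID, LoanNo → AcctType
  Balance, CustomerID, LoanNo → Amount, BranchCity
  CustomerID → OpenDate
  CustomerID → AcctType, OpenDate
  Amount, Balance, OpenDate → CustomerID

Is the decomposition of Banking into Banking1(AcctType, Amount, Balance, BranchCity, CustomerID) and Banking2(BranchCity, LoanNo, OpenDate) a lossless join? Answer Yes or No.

No

The shared attributes are {BranchCity} and {BranchCity}⁺ = {BranchCity}.
Neither Banking1 nor Banking2 is contained in that closure, so the decomposition is lossy.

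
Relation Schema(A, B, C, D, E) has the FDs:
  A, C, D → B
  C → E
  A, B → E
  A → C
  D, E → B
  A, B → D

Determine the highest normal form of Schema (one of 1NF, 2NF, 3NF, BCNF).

1NF

Candidate keys: {A, B}, {A, D}. Prime attributes: {A, B, D}.
C → E: {C}⁺ = {C, E}, which is not all of the attributes, so the left side is not a superkey — BCNF is violated.
C → E determines the non-prime attribute {E} from a non-superkey — 3NF is violated.
{A} is a proper subset of the key {A, B}, and {A}⁺ contains the non-prime attributes {C, E} — a partial dependency, so 2NF is violated.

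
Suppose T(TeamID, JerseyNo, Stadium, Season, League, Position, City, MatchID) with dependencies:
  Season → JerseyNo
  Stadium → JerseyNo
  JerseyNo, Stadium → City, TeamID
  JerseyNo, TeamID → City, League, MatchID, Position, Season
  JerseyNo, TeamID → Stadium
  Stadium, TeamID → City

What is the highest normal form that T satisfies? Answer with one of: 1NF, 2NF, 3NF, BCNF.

3NF

Candidate keys: {JerseyNo, TeamID}, {Season, TeamID}, {Stadium}. Prime attributes: {JerseyNo, Season, Stadium, TeamID}.
Season → JerseyNo: {Season}⁺ = {JerseyNo, Season}, which is not all of the attributes, so the left side is not a superkey — BCNF is violated.
Since {JerseyNo} ⊆ prime attributes and every other non-superkey FD also has a prime right side, the schema is in 3NF.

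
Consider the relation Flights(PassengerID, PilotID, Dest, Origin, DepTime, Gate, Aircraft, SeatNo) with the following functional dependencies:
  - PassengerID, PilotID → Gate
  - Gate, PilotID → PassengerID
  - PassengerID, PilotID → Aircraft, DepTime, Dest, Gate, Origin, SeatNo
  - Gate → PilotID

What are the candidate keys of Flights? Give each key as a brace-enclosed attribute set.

{Gate}, {PassengerID, PilotID}

{Gate}⁺ = {Aircraft, DepTime, Dest, Gate, Origin, PassengerID, PilotID, SeatNo}, which is every attribute, so {Gate} is a candidate key.
{PassengerID, PilotID}⁺ = {Aircraft, DepTime, Dest, Gate, Origin, PassengerID, PilotID, SeatNo}, which is every attribute, so {PassengerID, PilotID} is a candidate key.
These are minimal and exhaustive — every other superkey contains one of them.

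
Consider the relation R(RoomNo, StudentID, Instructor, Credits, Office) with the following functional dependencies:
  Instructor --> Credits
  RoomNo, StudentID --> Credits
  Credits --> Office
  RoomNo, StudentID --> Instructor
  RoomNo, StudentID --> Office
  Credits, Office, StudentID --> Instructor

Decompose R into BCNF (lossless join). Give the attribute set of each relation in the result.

Candidate key of the original relation: {RoomNo, StudentID}.
In {Credits, Instructor, Office, RoomNo, StudentID}, {Instructor} is not a superkey ({Instructor}⁺ restricted to this set is {Credits, Instructor, Office}), so split on Instructor --> Credits, Office into {Credits, Instructor, Office} and {Instructor, RoomNo, StudentID}.
In {Credits, Instructor, Office}, {Credits} is not a superkey ({Credits}⁺ restricted to this set is {Credits, Office}), so split on Credits --> Office into {Credits, Office} and {Credits, Instructor}.
{Credits, Office}: every determinant is a superkey — BCNF.
{Credits, Instructor}: every determinant is a superkey — BCNF.
{Instructor, RoomNo, StudentID}: every determinant is a superkey — BCNF.

{Credits, Instructor}; {Credits, Office}; {Instructor, RoomNo, StudentID}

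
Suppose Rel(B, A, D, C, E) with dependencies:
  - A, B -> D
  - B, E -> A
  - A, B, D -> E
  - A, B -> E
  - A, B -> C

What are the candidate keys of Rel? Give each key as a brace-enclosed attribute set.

{A, B}, {B, E}

No FD produces {B}, so it must be in every candidate key.
{A, B}⁺ = {A, B, C, D, E}, which is every attribute, so {A, B} is a candidate key.
{B, E}⁺ = {A, B, C, D, E}, which is every attribute, so {B, E} is a candidate key.
Any other superkey properly contains one of these, so there are no further candidate keys.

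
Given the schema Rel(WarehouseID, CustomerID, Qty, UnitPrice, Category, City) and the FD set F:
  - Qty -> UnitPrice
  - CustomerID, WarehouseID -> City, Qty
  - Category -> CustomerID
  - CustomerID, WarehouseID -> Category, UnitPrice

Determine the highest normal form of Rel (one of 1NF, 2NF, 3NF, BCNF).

2NF

Candidate keys: {Category, WarehouseID}, {CustomerID, WarehouseID}. Prime attributes: {Category, CustomerID, WarehouseID}.
Qty -> UnitPrice: {Qty}⁺ = {Qty, UnitPrice}, which is not all of the attributes, so the left side is not a superkey — BCNF is violated.
Qty -> UnitPrice determines the non-prime attribute {UnitPrice} from a non-superkey — 3NF is violated.
No non-prime attribute depends on a proper subset of any candidate key, so 2NF holds.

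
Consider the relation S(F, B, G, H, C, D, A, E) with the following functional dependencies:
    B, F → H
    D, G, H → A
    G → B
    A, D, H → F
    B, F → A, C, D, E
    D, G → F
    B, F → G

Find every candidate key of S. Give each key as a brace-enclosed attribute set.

{B, F}⁺ = {A, B, C, D, E, F, G, H}, which is every attribute, so {B, F} is a candidate key.
{D, G}⁺ = {A, B, C, D, E, F, G, H}, which is every attribute, so {D, G} is a candidate key.
{F, G}⁺ = {A, B, C, D, E, F, G, H}, which is every attribute, so {F, G} is a candidate key.
{A, B, D, H}⁺ = {A, B, C, D, E, F, G, H}, which is every attribute, so {A, B, D, H} is a candidate key.
These are minimal and exhaustive — every other superkey contains one of them.

{A, B, D, H}, {B, F}, {D, G}, {F, G}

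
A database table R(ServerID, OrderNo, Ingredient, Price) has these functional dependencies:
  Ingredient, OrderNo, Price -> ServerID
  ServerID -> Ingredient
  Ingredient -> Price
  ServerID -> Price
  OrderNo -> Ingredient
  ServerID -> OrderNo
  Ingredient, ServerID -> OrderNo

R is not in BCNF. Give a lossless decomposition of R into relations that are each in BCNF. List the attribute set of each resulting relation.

{Ingredient, OrderNo, ServerID}; {Ingredient, Price}

Candidate keys of the original relation: {OrderNo}, {ServerID}.
In {Ingredient, OrderNo, Price, ServerID}, {Ingredient} is not a superkey ({Ingredient}⁺ restricted to this set is {Ingredient, Price}), so split on Ingredient -> Price into {Ingredient, Price} and {Ingredient, OrderNo, ServerID}.
{Ingredient, Price}: every determinant is a superkey — BCNF.
{Ingredient, OrderNo, ServerID}: every determinant is a superkey — BCNF.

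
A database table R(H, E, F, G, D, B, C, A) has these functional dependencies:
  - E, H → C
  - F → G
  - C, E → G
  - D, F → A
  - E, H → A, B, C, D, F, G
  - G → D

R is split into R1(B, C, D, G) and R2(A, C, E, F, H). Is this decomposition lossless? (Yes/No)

The shared attributes are {C} and {C}⁺ = {C}.
R1 ⊄ {C} and R2 ⊄ {C}, so the split is lossy.

No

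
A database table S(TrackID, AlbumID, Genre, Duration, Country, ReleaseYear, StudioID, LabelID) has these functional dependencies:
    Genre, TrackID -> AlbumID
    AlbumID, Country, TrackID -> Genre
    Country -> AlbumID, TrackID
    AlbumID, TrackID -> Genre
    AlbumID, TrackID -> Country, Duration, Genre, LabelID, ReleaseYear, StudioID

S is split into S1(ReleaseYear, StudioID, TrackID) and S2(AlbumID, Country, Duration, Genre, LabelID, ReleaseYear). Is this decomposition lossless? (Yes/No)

No

Common attributes: {ReleaseYear}; their closure is {ReleaseYear}.
Neither S1 nor S2 is contained in that closure, so the decomposition is lossy.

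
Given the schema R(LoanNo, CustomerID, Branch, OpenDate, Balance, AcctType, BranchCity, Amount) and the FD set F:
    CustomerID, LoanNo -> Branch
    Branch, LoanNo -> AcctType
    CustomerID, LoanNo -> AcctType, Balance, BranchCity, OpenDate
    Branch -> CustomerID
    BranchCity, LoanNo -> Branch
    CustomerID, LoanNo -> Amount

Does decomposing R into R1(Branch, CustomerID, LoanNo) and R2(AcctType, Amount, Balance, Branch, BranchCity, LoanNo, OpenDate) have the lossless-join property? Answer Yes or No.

Yes

Common attributes: {Branch, LoanNo}; their closure is {AcctType, Amount, Balance, Branch, BranchCity, CustomerID, LoanNo, OpenDate}.
This includes all of R1, so the common attributes are a superkey of R1 — the join is lossless.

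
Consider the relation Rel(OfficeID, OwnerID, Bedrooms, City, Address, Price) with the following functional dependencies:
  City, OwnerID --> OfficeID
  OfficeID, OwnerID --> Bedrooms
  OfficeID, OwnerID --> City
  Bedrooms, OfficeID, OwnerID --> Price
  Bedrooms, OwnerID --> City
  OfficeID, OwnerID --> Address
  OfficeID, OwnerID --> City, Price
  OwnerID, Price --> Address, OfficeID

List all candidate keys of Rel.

{Bedrooms, OwnerID}, {City, OwnerID}, {OfficeID, OwnerID}, {OwnerID, Price}

No FD produces {OwnerID}, so it must be in every candidate key.
{Bedrooms, OwnerID} is a candidate key since {Bedrooms, OwnerID}⁺ = {Address, Bedrooms, City, OfficeID, OwnerID, Price} covers every attribute.
{City, OwnerID} is a candidate key since {City, OwnerID}⁺ = {Address, Bedrooms, City, OfficeID, OwnerID, Price} covers every attribute.
{OfficeID, OwnerID} is a candidate key since {OfficeID, OwnerID}⁺ = {Address, Bedrooms, City, OfficeID, OwnerID, Price} covers every attribute.
{OwnerID, Price} is a candidate key since {OwnerID, Price}⁺ = {Address, Bedrooms, City, OfficeID, OwnerID, Price} covers every attribute.
No proper subset of any of these is a key, and no other minimal superkey exists.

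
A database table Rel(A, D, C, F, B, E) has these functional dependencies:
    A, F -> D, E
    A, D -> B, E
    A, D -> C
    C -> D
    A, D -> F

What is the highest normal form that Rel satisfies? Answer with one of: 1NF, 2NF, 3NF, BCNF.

Candidate keys: {A, C}, {A, D}, {A, F}. Prime attributes: {A, C, D, F}.
C -> D breaks BCNF: {C}⁺ = {C, D}, so {C} is not a superkey.
Since {D} ⊆ prime attributes and every other non-superkey FD also has a prime right side, the schema is in 3NF.

3NF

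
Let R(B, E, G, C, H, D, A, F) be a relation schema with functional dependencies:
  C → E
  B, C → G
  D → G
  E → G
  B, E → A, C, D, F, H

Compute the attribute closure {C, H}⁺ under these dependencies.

{C, E, G, H}

Start with {C, H}.
C → E applies; add {E} → now {C, E, H}.
E → G applies; add {G} → now {C, E, G, H}.
No further FD applies.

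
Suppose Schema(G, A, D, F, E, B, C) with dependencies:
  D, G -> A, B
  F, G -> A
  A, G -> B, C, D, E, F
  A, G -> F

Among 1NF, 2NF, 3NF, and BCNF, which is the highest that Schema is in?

BCNF

Candidate keys: {A, G}, {D, G}, {F, G}. Prime attributes: {A, D, F, G}.
The left-hand side of every FD is a superkey, so BCNF is satisfied.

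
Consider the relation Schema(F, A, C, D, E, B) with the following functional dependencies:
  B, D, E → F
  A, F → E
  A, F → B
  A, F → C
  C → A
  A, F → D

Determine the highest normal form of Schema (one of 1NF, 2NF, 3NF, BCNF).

3NF

Candidate keys: {A, B, D, E}, {A, F}, {B, C, D, E}, {C, F}. Prime attributes: {A, B, C, D, E, F}.
For B, D, E → F we have {B, D, E}⁺ = {B, D, E, F}; {B, D, E} is not a superkey, so BCNF fails.
Its right-hand attributes {F} are all prime, as are those of every other non-superkey FD — the relation is in 3NF.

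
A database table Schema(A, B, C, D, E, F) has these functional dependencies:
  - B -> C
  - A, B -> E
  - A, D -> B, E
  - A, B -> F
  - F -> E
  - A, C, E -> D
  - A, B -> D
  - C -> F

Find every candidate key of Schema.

No FD produces {A}, so it must be in every candidate key.
{A, B}⁺ = {A, B, C, D, E, F} — all of the relation — so {A, B} is a candidate key.
{A, C}⁺ = {A, B, C, D, E, F} — all of the relation — so {A, C} is a candidate key.
{A, D}⁺ = {A, B, C, D, E, F} — all of the relation — so {A, D} is a candidate key.
No proper subset of any of these is a key, and no other minimal superkey exists.

{A, B}, {A, C}, {A, D}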